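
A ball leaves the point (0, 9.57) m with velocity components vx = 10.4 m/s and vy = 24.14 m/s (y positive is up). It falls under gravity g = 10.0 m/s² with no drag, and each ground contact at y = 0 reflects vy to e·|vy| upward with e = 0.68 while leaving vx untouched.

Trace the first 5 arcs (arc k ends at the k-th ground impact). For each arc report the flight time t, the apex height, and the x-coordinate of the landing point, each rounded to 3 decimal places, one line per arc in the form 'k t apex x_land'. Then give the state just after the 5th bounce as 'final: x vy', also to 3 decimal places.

Arc 1: start y=9.570, vy=24.140 → t=5.196, apex=38.707, x_land=54.042, impact vy=-27.823
  bounce: vy ← 0.68·27.823 = 18.920
Arc 2: start y=0.000, vy=18.920 → t=3.784, apex=17.898, x_land=93.395, impact vy=-18.920
  bounce: vy ← 0.68·18.920 = 12.866
Arc 3: start y=0.000, vy=12.866 → t=2.573, apex=8.276, x_land=120.156, impact vy=-12.866
  bounce: vy ← 0.68·12.866 = 8.749
Arc 4: start y=0.000, vy=8.749 → t=1.750, apex=3.827, x_land=138.353, impact vy=-8.749
  bounce: vy ← 0.68·8.749 = 5.949
Arc 5: start y=0.000, vy=5.949 → t=1.190, apex=1.770, x_land=150.727, impact vy=-5.949
  bounce: vy ← 0.68·5.949 = 4.045

1 5.196 38.707 54.042
2 3.784 17.898 93.395
3 2.573 8.276 120.156
4 1.750 3.827 138.353
5 1.190 1.770 150.727
final: 150.727 4.045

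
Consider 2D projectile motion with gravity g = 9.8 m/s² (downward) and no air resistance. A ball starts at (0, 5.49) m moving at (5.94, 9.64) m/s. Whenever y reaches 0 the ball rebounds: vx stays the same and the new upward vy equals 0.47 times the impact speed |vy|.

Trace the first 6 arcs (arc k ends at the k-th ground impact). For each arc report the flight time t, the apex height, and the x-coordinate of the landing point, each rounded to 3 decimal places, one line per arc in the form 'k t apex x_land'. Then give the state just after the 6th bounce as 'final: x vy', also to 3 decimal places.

Arc 1: start y=5.490, vy=9.640 → t=2.429, apex=10.231, x_land=14.426, impact vy=-14.161
  bounce: vy ← 0.47·14.161 = 6.656
Arc 2: start y=0.000, vy=6.656 → t=1.358, apex=2.260, x_land=22.495, impact vy=-6.656
  bounce: vy ← 0.47·6.656 = 3.128
Arc 3: start y=0.000, vy=3.128 → t=0.638, apex=0.499, x_land=26.287, impact vy=-3.128
  bounce: vy ← 0.47·3.128 = 1.470
Arc 4: start y=0.000, vy=1.470 → t=0.300, apex=0.110, x_land=28.069, impact vy=-1.470
  bounce: vy ← 0.47·1.470 = 0.691
Arc 5: start y=0.000, vy=0.691 → t=0.141, apex=0.024, x_land=28.907, impact vy=-0.691
  bounce: vy ← 0.47·0.691 = 0.325
Arc 6: start y=0.000, vy=0.325 → t=0.066, apex=0.005, x_land=29.300, impact vy=-0.325
  bounce: vy ← 0.47·0.325 = 0.153

1 2.429 10.231 14.426
2 1.358 2.260 22.495
3 0.638 0.499 26.287
4 0.300 0.110 28.069
5 0.141 0.024 28.907
6 0.066 0.005 29.300
final: 29.300 0.153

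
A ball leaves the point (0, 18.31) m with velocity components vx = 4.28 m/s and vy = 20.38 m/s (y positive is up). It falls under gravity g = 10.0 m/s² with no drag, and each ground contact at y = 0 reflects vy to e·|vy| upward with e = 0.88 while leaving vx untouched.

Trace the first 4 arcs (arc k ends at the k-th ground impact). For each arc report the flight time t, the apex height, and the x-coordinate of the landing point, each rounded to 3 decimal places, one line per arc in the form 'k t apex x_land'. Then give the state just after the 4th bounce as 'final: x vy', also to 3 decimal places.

1 4.834 39.077 20.688
2 4.920 30.261 41.747
3 4.330 23.434 60.278
4 3.810 18.148 76.586
final: 76.586 16.765

Arc 1: start y=18.310, vy=20.380 → t=4.834, apex=39.077, x_land=20.688, impact vy=-27.956
  bounce: vy ← 0.88·27.956 = 24.601
Arc 2: start y=0.000, vy=24.601 → t=4.920, apex=30.261, x_land=41.747, impact vy=-24.601
  bounce: vy ← 0.88·24.601 = 21.649
Arc 3: start y=0.000, vy=21.649 → t=4.330, apex=23.434, x_land=60.278, impact vy=-21.649
  bounce: vy ← 0.88·21.649 = 19.051
Arc 4: start y=0.000, vy=19.051 → t=3.810, apex=18.148, x_land=76.586, impact vy=-19.051
  bounce: vy ← 0.88·19.051 = 16.765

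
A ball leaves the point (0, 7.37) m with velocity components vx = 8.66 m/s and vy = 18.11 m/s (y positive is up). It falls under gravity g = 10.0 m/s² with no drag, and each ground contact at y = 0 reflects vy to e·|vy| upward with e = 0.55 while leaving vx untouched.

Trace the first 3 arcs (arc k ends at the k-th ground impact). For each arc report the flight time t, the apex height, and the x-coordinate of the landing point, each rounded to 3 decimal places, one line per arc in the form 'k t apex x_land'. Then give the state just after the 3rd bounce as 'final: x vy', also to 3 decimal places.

1 3.991 23.769 34.565
2 2.398 7.190 55.334
3 1.319 2.175 66.758
final: 66.758 3.627

Arc 1: start y=7.370, vy=18.110 → t=3.991, apex=23.769, x_land=34.565, impact vy=-21.803
  bounce: vy ← 0.55·21.803 = 11.992
Arc 2: start y=0.000, vy=11.992 → t=2.398, apex=7.190, x_land=55.334, impact vy=-11.992
  bounce: vy ← 0.55·11.992 = 6.595
Arc 3: start y=0.000, vy=6.595 → t=1.319, apex=2.175, x_land=66.758, impact vy=-6.595
  bounce: vy ← 0.55·6.595 = 3.627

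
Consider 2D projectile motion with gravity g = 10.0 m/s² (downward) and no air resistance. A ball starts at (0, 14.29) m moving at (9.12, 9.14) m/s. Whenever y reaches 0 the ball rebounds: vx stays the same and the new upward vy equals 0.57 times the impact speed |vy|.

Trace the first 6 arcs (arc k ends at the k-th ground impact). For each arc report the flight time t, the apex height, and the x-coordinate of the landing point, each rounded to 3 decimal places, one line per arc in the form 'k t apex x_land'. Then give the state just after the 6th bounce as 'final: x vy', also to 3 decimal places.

1 2.836 18.467 25.863
2 2.191 6.000 45.843
3 1.249 1.949 57.233
4 0.712 0.633 63.724
5 0.406 0.206 67.425
6 0.231 0.067 69.534
final: 69.534 0.659

Arc 1: start y=14.290, vy=9.140 → t=2.836, apex=18.467, x_land=25.863, impact vy=-19.218
  bounce: vy ← 0.57·19.218 = 10.954
Arc 2: start y=0.000, vy=10.954 → t=2.191, apex=6.000, x_land=45.843, impact vy=-10.954
  bounce: vy ← 0.57·10.954 = 6.244
Arc 3: start y=0.000, vy=6.244 → t=1.249, apex=1.949, x_land=57.233, impact vy=-6.244
  bounce: vy ← 0.57·6.244 = 3.559
Arc 4: start y=0.000, vy=3.559 → t=0.712, apex=0.633, x_land=63.724, impact vy=-3.559
  bounce: vy ← 0.57·3.559 = 2.029
Arc 5: start y=0.000, vy=2.029 → t=0.406, apex=0.206, x_land=67.425, impact vy=-2.029
  bounce: vy ← 0.57·2.029 = 1.156
Arc 6: start y=0.000, vy=1.156 → t=0.231, apex=0.067, x_land=69.534, impact vy=-1.156
  bounce: vy ← 0.57·1.156 = 0.659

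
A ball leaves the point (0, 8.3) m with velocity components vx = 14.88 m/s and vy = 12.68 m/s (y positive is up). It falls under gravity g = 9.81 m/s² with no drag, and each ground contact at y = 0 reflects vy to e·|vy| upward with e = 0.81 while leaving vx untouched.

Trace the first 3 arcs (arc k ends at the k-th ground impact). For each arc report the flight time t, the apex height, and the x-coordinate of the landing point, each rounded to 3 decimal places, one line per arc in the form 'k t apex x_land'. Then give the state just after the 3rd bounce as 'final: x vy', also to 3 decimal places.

1 3.126 16.495 46.520
2 2.971 10.822 90.725
3 2.406 7.100 126.532
final: 126.532 9.560

Arc 1: start y=8.300, vy=12.680 → t=3.126, apex=16.495, x_land=46.520, impact vy=-17.990
  bounce: vy ← 0.81·17.990 = 14.572
Arc 2: start y=0.000, vy=14.572 → t=2.971, apex=10.822, x_land=90.725, impact vy=-14.572
  bounce: vy ← 0.81·14.572 = 11.803
Arc 3: start y=0.000, vy=11.803 → t=2.406, apex=7.100, x_land=126.532, impact vy=-11.803
  bounce: vy ← 0.81·11.803 = 9.560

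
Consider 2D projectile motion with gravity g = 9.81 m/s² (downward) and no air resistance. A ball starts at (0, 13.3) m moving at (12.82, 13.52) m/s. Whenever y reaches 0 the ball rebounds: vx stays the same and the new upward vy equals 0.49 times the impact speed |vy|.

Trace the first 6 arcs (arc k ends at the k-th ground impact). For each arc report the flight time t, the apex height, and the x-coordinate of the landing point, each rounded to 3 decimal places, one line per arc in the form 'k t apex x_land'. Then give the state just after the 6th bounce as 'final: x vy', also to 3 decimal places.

1 3.525 22.617 45.197
2 2.104 5.430 72.175
3 1.031 1.304 85.394
4 0.505 0.313 91.871
5 0.248 0.075 95.045
6 0.121 0.018 96.600
final: 96.600 0.292

Arc 1: start y=13.300, vy=13.520 → t=3.525, apex=22.617, x_land=45.197, impact vy=-21.065
  bounce: vy ← 0.49·21.065 = 10.322
Arc 2: start y=0.000, vy=10.322 → t=2.104, apex=5.430, x_land=72.175, impact vy=-10.322
  bounce: vy ← 0.49·10.322 = 5.058
Arc 3: start y=0.000, vy=5.058 → t=1.031, apex=1.304, x_land=85.394, impact vy=-5.058
  bounce: vy ← 0.49·5.058 = 2.478
Arc 4: start y=0.000, vy=2.478 → t=0.505, apex=0.313, x_land=91.871, impact vy=-2.478
  bounce: vy ← 0.49·2.478 = 1.214
Arc 5: start y=0.000, vy=1.214 → t=0.248, apex=0.075, x_land=95.045, impact vy=-1.214
  bounce: vy ← 0.49·1.214 = 0.595
Arc 6: start y=0.000, vy=0.595 → t=0.121, apex=0.018, x_land=96.600, impact vy=-0.595
  bounce: vy ← 0.49·0.595 = 0.292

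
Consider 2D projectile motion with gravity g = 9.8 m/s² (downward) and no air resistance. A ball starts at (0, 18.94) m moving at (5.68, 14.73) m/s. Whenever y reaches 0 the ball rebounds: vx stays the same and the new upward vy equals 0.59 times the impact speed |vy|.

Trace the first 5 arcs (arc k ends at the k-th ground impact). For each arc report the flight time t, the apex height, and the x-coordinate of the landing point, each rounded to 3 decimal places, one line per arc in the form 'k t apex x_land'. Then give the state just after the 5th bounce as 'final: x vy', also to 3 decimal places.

1 3.978 30.010 22.594
2 2.920 10.446 39.181
3 1.723 3.636 48.967
4 1.017 1.266 54.741
5 0.600 0.441 58.148
final: 58.148 1.734

Arc 1: start y=18.940, vy=14.730 → t=3.978, apex=30.010, x_land=22.594, impact vy=-24.253
  bounce: vy ← 0.59·24.253 = 14.309
Arc 2: start y=0.000, vy=14.309 → t=2.920, apex=10.446, x_land=39.181, impact vy=-14.309
  bounce: vy ← 0.59·14.309 = 8.442
Arc 3: start y=0.000, vy=8.442 → t=1.723, apex=3.636, x_land=48.967, impact vy=-8.442
  bounce: vy ← 0.59·8.442 = 4.981
Arc 4: start y=0.000, vy=4.981 → t=1.017, apex=1.266, x_land=54.741, impact vy=-4.981
  bounce: vy ← 0.59·4.981 = 2.939
Arc 5: start y=0.000, vy=2.939 → t=0.600, apex=0.441, x_land=58.148, impact vy=-2.939
  bounce: vy ← 0.59·2.939 = 1.734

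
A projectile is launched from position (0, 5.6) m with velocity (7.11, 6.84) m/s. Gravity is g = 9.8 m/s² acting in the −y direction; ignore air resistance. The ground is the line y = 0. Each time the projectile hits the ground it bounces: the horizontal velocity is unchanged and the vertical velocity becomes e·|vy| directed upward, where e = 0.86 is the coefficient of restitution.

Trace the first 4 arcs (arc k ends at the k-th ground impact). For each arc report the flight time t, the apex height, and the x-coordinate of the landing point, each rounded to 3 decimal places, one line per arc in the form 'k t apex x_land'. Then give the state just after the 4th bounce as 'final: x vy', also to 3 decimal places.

Arc 1: start y=5.600, vy=6.840 → t=1.975, apex=7.987, x_land=14.040, impact vy=-12.512
  bounce: vy ← 0.86·12.512 = 10.760
Arc 2: start y=0.000, vy=10.760 → t=2.196, apex=5.907, x_land=29.653, impact vy=-10.760
  bounce: vy ← 0.86·10.760 = 9.254
Arc 3: start y=0.000, vy=9.254 → t=1.889, apex=4.369, x_land=43.081, impact vy=-9.254
  bounce: vy ← 0.86·9.254 = 7.958
Arc 4: start y=0.000, vy=7.958 → t=1.624, apex=3.231, x_land=54.628, impact vy=-7.958
  bounce: vy ← 0.86·7.958 = 6.844

1 1.975 7.987 14.040
2 2.196 5.907 29.653
3 1.889 4.369 43.081
4 1.624 3.231 54.628
final: 54.628 6.844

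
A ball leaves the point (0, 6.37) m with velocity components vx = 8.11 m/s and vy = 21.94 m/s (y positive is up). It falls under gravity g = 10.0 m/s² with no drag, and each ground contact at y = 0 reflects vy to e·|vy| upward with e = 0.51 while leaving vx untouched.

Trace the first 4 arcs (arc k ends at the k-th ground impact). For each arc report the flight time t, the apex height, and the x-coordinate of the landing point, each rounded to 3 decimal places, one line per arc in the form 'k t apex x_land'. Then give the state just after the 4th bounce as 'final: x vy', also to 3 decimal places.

Arc 1: start y=6.370, vy=21.940 → t=4.661, apex=30.438, x_land=37.803, impact vy=-24.673
  bounce: vy ← 0.51·24.673 = 12.583
Arc 2: start y=0.000, vy=12.583 → t=2.517, apex=7.917, x_land=58.213, impact vy=-12.583
  bounce: vy ← 0.51·12.583 = 6.417
Arc 3: start y=0.000, vy=6.417 → t=1.283, apex=2.059, x_land=68.623, impact vy=-6.417
  bounce: vy ← 0.51·6.417 = 3.273
Arc 4: start y=0.000, vy=3.273 → t=0.655, apex=0.536, x_land=73.931, impact vy=-3.273
  bounce: vy ← 0.51·3.273 = 1.669

1 4.661 30.438 37.803
2 2.517 7.917 58.213
3 1.283 2.059 68.623
4 0.655 0.536 73.931
final: 73.931 1.669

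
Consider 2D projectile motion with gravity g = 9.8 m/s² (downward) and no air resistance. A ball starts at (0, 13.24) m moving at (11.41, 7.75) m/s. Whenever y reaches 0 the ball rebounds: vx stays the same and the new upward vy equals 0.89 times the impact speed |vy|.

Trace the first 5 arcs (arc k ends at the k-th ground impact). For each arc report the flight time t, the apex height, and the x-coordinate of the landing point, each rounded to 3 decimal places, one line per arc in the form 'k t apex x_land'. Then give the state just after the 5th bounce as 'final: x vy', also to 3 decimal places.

Arc 1: start y=13.240, vy=7.750 → t=2.615, apex=16.304, x_land=29.836, impact vy=-17.876
  bounce: vy ← 0.89·17.876 = 15.910
Arc 2: start y=0.000, vy=15.910 → t=3.247, apex=12.915, x_land=66.884, impact vy=-15.910
  bounce: vy ← 0.89·15.910 = 14.160
Arc 3: start y=0.000, vy=14.160 → t=2.890, apex=10.230, x_land=99.856, impact vy=-14.160
  bounce: vy ← 0.89·14.160 = 12.602
Arc 4: start y=0.000, vy=12.602 → t=2.572, apex=8.103, x_land=129.202, impact vy=-12.602
  bounce: vy ← 0.89·12.602 = 11.216
Arc 5: start y=0.000, vy=11.216 → t=2.289, apex=6.418, x_land=155.319, impact vy=-11.216
  bounce: vy ← 0.89·11.216 = 9.982

1 2.615 16.304 29.836
2 3.247 12.915 66.884
3 2.890 10.230 99.856
4 2.572 8.103 129.202
5 2.289 6.418 155.319
final: 155.319 9.982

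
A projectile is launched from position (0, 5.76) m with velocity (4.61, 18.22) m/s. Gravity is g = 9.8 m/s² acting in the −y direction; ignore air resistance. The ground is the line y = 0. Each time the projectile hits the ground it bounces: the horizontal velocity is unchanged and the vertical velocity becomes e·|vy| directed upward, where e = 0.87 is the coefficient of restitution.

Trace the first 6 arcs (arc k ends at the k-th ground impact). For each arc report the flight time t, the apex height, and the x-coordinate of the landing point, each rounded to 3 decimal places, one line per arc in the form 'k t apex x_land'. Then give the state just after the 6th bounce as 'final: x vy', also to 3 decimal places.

Arc 1: start y=5.760, vy=18.220 → t=4.011, apex=22.697, x_land=18.493, impact vy=-21.092
  bounce: vy ← 0.87·21.092 = 18.350
Arc 2: start y=0.000, vy=18.350 → t=3.745, apex=17.179, x_land=35.756, impact vy=-18.350
  bounce: vy ← 0.87·18.350 = 15.964
Arc 3: start y=0.000, vy=15.964 → t=3.258, apex=13.003, x_land=50.776, impact vy=-15.964
  bounce: vy ← 0.87·15.964 = 13.889
Arc 4: start y=0.000, vy=13.889 → t=2.834, apex=9.842, x_land=63.843, impact vy=-13.889
  bounce: vy ← 0.87·13.889 = 12.083
Arc 5: start y=0.000, vy=12.083 → t=2.466, apex=7.449, x_land=75.211, impact vy=-12.083
  bounce: vy ← 0.87·12.083 = 10.513
Arc 6: start y=0.000, vy=10.513 → t=2.145, apex=5.639, x_land=85.102, impact vy=-10.513
  bounce: vy ← 0.87·10.513 = 9.146

1 4.011 22.697 18.493
2 3.745 17.179 35.756
3 3.258 13.003 50.776
4 2.834 9.842 63.843
5 2.466 7.449 75.211
6 2.145 5.639 85.102
final: 85.102 9.146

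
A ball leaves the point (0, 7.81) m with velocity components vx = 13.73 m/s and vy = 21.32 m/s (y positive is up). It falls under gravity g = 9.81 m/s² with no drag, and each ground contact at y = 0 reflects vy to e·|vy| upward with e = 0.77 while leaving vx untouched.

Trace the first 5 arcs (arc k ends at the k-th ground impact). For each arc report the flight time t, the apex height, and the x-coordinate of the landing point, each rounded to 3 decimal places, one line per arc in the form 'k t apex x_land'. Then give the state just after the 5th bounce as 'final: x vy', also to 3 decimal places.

1 4.686 30.977 64.344
2 3.870 18.366 117.480
3 2.980 10.889 158.395
4 2.295 6.456 189.900
5 1.767 3.828 214.159
final: 214.159 6.673

Arc 1: start y=7.810, vy=21.320 → t=4.686, apex=30.977, x_land=64.344, impact vy=-24.653
  bounce: vy ← 0.77·24.653 = 18.983
Arc 2: start y=0.000, vy=18.983 → t=3.870, apex=18.366, x_land=117.480, impact vy=-18.983
  bounce: vy ← 0.77·18.983 = 14.617
Arc 3: start y=0.000, vy=14.617 → t=2.980, apex=10.889, x_land=158.395, impact vy=-14.617
  bounce: vy ← 0.77·14.617 = 11.255
Arc 4: start y=0.000, vy=11.255 → t=2.295, apex=6.456, x_land=189.900, impact vy=-11.255
  bounce: vy ← 0.77·11.255 = 8.666
Arc 5: start y=0.000, vy=8.666 → t=1.767, apex=3.828, x_land=214.159, impact vy=-8.666
  bounce: vy ← 0.77·8.666 = 6.673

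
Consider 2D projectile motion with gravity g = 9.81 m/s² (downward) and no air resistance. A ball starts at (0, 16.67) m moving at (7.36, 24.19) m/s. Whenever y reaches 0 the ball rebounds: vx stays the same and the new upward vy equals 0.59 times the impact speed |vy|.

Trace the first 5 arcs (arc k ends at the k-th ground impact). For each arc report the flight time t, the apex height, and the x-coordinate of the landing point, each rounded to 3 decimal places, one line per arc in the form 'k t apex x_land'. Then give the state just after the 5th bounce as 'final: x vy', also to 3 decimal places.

Arc 1: start y=16.670, vy=24.190 → t=5.545, apex=46.494, x_land=40.809, impact vy=-30.203
  bounce: vy ← 0.59·30.203 = 17.820
Arc 2: start y=0.000, vy=17.820 → t=3.633, apex=16.185, x_land=67.547, impact vy=-17.820
  bounce: vy ← 0.59·17.820 = 10.514
Arc 3: start y=0.000, vy=10.514 → t=2.143, apex=5.634, x_land=83.323, impact vy=-10.514
  bounce: vy ← 0.59·10.514 = 6.203
Arc 4: start y=0.000, vy=6.203 → t=1.265, apex=1.961, x_land=92.631, impact vy=-6.203
  bounce: vy ← 0.59·6.203 = 3.660
Arc 5: start y=0.000, vy=3.660 → t=0.746, apex=0.683, x_land=98.123, impact vy=-3.660
  bounce: vy ← 0.59·3.660 = 2.159

1 5.545 46.494 40.809
2 3.633 16.185 67.547
3 2.143 5.634 83.323
4 1.265 1.961 92.631
5 0.746 0.683 98.123
final: 98.123 2.159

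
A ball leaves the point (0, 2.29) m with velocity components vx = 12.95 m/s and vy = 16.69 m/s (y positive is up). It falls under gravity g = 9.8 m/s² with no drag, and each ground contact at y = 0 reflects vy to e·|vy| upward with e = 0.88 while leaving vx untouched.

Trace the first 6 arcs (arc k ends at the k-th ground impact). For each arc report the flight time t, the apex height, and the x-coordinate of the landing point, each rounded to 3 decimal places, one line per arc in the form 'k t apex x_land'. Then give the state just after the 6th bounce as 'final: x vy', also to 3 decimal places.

1 3.538 16.502 45.820
2 3.230 12.779 87.646
3 2.842 9.896 124.454
4 2.501 7.664 156.845
5 2.201 5.935 185.348
6 1.937 4.596 210.431
final: 210.431 8.352

Arc 1: start y=2.290, vy=16.690 → t=3.538, apex=16.502, x_land=45.820, impact vy=-17.984
  bounce: vy ← 0.88·17.984 = 15.826
Arc 2: start y=0.000, vy=15.826 → t=3.230, apex=12.779, x_land=87.646, impact vy=-15.826
  bounce: vy ← 0.88·15.826 = 13.927
Arc 3: start y=0.000, vy=13.927 → t=2.842, apex=9.896, x_land=124.454, impact vy=-13.927
  bounce: vy ← 0.88·13.927 = 12.256
Arc 4: start y=0.000, vy=12.256 → t=2.501, apex=7.664, x_land=156.845, impact vy=-12.256
  bounce: vy ← 0.88·12.256 = 10.785
Arc 5: start y=0.000, vy=10.785 → t=2.201, apex=5.935, x_land=185.348, impact vy=-10.785
  bounce: vy ← 0.88·10.785 = 9.491
Arc 6: start y=0.000, vy=9.491 → t=1.937, apex=4.596, x_land=210.431, impact vy=-9.491
  bounce: vy ← 0.88·9.491 = 8.352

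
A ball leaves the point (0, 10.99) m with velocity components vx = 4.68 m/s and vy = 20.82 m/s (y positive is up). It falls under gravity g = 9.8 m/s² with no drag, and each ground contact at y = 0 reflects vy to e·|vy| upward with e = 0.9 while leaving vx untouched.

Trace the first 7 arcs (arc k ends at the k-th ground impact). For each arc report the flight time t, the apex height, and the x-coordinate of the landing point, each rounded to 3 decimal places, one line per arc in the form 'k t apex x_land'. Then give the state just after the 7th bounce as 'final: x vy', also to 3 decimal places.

1 4.724 33.106 22.107
2 4.679 26.816 44.004
3 4.211 21.721 63.711
4 3.790 17.594 81.447
5 3.411 14.251 97.409
6 3.070 11.543 111.775
7 2.763 9.350 124.705
final: 124.705 12.184

Arc 1: start y=10.990, vy=20.820 → t=4.724, apex=33.106, x_land=22.107, impact vy=-25.473
  bounce: vy ← 0.9·25.473 = 22.926
Arc 2: start y=0.000, vy=22.926 → t=4.679, apex=26.816, x_land=44.004, impact vy=-22.926
  bounce: vy ← 0.9·22.926 = 20.633
Arc 3: start y=0.000, vy=20.633 → t=4.211, apex=21.721, x_land=63.711, impact vy=-20.633
  bounce: vy ← 0.9·20.633 = 18.570
Arc 4: start y=0.000, vy=18.570 → t=3.790, apex=17.594, x_land=81.447, impact vy=-18.570
  bounce: vy ← 0.9·18.570 = 16.713
Arc 5: start y=0.000, vy=16.713 → t=3.411, apex=14.251, x_land=97.409, impact vy=-16.713
  bounce: vy ← 0.9·16.713 = 15.042
Arc 6: start y=0.000, vy=15.042 → t=3.070, apex=11.543, x_land=111.775, impact vy=-15.042
  bounce: vy ← 0.9·15.042 = 13.537
Arc 7: start y=0.000, vy=13.537 → t=2.763, apex=9.350, x_land=124.705, impact vy=-13.537
  bounce: vy ← 0.9·13.537 = 12.184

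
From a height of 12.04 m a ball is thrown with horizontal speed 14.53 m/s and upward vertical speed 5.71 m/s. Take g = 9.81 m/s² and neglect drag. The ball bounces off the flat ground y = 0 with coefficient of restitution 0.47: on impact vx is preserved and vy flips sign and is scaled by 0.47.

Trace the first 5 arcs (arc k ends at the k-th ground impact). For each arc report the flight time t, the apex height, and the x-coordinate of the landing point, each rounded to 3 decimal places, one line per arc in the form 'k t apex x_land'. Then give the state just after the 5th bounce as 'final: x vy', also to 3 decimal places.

1 2.253 13.702 32.742
2 1.571 3.027 55.570
3 0.738 0.669 66.299
4 0.347 0.148 71.342
5 0.163 0.033 73.712
final: 73.712 0.376

Arc 1: start y=12.040, vy=5.710 → t=2.253, apex=13.702, x_land=32.742, impact vy=-16.396
  bounce: vy ← 0.47·16.396 = 7.706
Arc 2: start y=0.000, vy=7.706 → t=1.571, apex=3.027, x_land=55.570, impact vy=-7.706
  bounce: vy ← 0.47·7.706 = 3.622
Arc 3: start y=0.000, vy=3.622 → t=0.738, apex=0.669, x_land=66.299, impact vy=-3.622
  bounce: vy ← 0.47·3.622 = 1.702
Arc 4: start y=0.000, vy=1.702 → t=0.347, apex=0.148, x_land=71.342, impact vy=-1.702
  bounce: vy ← 0.47·1.702 = 0.800
Arc 5: start y=0.000, vy=0.800 → t=0.163, apex=0.033, x_land=73.712, impact vy=-0.800
  bounce: vy ← 0.47·0.800 = 0.376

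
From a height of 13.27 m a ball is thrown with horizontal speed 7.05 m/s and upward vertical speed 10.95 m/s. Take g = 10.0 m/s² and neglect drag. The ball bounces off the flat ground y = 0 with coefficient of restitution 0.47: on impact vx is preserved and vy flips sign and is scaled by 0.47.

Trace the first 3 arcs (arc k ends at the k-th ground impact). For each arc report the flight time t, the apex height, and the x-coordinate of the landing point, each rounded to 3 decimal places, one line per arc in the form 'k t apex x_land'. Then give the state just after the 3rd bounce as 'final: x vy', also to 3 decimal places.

Arc 1: start y=13.270, vy=10.950 → t=3.058, apex=19.265, x_land=21.558, impact vy=-19.629
  bounce: vy ← 0.47·19.629 = 9.226
Arc 2: start y=0.000, vy=9.226 → t=1.845, apex=4.256, x_land=34.567, impact vy=-9.226
  bounce: vy ← 0.47·9.226 = 4.336
Arc 3: start y=0.000, vy=4.336 → t=0.867, apex=0.940, x_land=40.680, impact vy=-4.336
  bounce: vy ← 0.47·4.336 = 2.038

1 3.058 19.265 21.558
2 1.845 4.256 34.567
3 0.867 0.940 40.680
final: 40.680 2.038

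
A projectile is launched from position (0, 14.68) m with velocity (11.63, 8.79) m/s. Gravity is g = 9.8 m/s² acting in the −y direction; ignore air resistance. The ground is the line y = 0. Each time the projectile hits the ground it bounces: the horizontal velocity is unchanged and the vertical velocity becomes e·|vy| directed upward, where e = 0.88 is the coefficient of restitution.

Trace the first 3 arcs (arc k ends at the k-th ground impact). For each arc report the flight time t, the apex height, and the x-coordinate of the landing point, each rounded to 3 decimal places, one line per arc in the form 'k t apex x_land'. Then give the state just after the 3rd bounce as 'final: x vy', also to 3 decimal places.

Arc 1: start y=14.680, vy=8.790 → t=2.846, apex=18.622, x_land=33.104, impact vy=-19.105
  bounce: vy ← 0.88·19.105 = 16.812
Arc 2: start y=0.000, vy=16.812 → t=3.431, apex=14.421, x_land=73.007, impact vy=-16.812
  bounce: vy ← 0.88·16.812 = 14.795
Arc 3: start y=0.000, vy=14.795 → t=3.019, apex=11.168, x_land=108.122, impact vy=-14.795
  bounce: vy ← 0.88·14.795 = 13.019

1 2.846 18.622 33.104
2 3.431 14.421 73.007
3 3.019 11.168 108.122
final: 108.122 13.019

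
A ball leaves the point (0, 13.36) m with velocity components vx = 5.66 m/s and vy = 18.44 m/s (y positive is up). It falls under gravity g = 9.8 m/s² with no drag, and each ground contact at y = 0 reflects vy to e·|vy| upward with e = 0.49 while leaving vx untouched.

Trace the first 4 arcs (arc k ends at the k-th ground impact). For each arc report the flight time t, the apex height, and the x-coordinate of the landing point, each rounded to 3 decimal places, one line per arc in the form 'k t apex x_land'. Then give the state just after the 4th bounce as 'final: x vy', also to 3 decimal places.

Arc 1: start y=13.360, vy=18.440 → t=4.385, apex=30.709, x_land=24.819, impact vy=-24.533
  bounce: vy ← 0.49·24.533 = 12.021
Arc 2: start y=0.000, vy=12.021 → t=2.453, apex=7.373, x_land=38.705, impact vy=-12.021
  bounce: vy ← 0.49·12.021 = 5.890
Arc 3: start y=0.000, vy=5.890 → t=1.202, apex=1.770, x_land=45.509, impact vy=-5.890
  bounce: vy ← 0.49·5.890 = 2.886
Arc 4: start y=0.000, vy=2.886 → t=0.589, apex=0.425, x_land=48.843, impact vy=-2.886
  bounce: vy ← 0.49·2.886 = 1.414

1 4.385 30.709 24.819
2 2.453 7.373 38.705
3 1.202 1.770 45.509
4 0.589 0.425 48.843
final: 48.843 1.414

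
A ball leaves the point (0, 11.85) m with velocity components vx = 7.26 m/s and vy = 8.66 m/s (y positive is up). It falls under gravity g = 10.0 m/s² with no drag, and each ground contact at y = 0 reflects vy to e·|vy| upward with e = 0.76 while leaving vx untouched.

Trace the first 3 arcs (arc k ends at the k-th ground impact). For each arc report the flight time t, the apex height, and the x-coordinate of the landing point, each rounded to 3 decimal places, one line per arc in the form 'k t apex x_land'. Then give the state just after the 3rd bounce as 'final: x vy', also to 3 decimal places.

1 2.632 15.600 19.111
2 2.685 9.010 38.603
3 2.040 5.204 53.417
final: 53.417 7.754

Arc 1: start y=11.850, vy=8.660 → t=2.632, apex=15.600, x_land=19.111, impact vy=-17.663
  bounce: vy ← 0.76·17.663 = 13.424
Arc 2: start y=0.000, vy=13.424 → t=2.685, apex=9.010, x_land=38.603, impact vy=-13.424
  bounce: vy ← 0.76·13.424 = 10.202
Arc 3: start y=0.000, vy=10.202 → t=2.040, apex=5.204, x_land=53.417, impact vy=-10.202
  bounce: vy ← 0.76·10.202 = 7.754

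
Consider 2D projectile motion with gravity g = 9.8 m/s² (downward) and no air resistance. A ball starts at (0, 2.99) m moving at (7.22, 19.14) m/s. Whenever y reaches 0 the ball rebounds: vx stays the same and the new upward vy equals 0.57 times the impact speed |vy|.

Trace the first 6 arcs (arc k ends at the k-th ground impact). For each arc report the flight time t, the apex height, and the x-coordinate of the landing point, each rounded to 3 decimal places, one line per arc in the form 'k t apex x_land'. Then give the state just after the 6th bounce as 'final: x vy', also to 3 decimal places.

Arc 1: start y=2.990, vy=19.140 → t=4.057, apex=21.681, x_land=29.288, impact vy=-20.614
  bounce: vy ← 0.57·20.614 = 11.750
Arc 2: start y=0.000, vy=11.750 → t=2.398, apex=7.044, x_land=46.602, impact vy=-11.750
  bounce: vy ← 0.57·11.750 = 6.698
Arc 3: start y=0.000, vy=6.698 → t=1.367, apex=2.289, x_land=56.470, impact vy=-6.698
  bounce: vy ← 0.57·6.698 = 3.818
Arc 4: start y=0.000, vy=3.818 → t=0.779, apex=0.744, x_land=62.095, impact vy=-3.818
  bounce: vy ← 0.57·3.818 = 2.176
Arc 5: start y=0.000, vy=2.176 → t=0.444, apex=0.242, x_land=65.302, impact vy=-2.176
  bounce: vy ← 0.57·2.176 = 1.240
Arc 6: start y=0.000, vy=1.240 → t=0.253, apex=0.078, x_land=67.129, impact vy=-1.240
  bounce: vy ← 0.57·1.240 = 0.707

1 4.057 21.681 29.288
2 2.398 7.044 46.602
3 1.367 2.289 56.470
4 0.779 0.744 62.095
5 0.444 0.242 65.302
6 0.253 0.078 67.129
final: 67.129 0.707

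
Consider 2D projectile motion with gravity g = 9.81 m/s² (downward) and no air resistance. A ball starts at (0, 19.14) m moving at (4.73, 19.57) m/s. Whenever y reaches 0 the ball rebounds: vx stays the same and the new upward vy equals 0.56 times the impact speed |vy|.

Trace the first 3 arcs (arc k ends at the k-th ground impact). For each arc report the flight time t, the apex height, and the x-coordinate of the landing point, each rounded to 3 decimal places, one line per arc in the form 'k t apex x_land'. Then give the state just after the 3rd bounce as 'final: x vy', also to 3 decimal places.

Arc 1: start y=19.140, vy=19.570 → t=4.802, apex=38.660, x_land=22.715, impact vy=-27.541
  bounce: vy ← 0.56·27.541 = 15.423
Arc 2: start y=0.000, vy=15.423 → t=3.144, apex=12.124, x_land=37.588, impact vy=-15.423
  bounce: vy ← 0.56·15.423 = 8.637
Arc 3: start y=0.000, vy=8.637 → t=1.761, apex=3.802, x_land=45.917, impact vy=-8.637
  bounce: vy ← 0.56·8.637 = 4.837

1 4.802 38.660 22.715
2 3.144 12.124 37.588
3 1.761 3.802 45.917
final: 45.917 4.837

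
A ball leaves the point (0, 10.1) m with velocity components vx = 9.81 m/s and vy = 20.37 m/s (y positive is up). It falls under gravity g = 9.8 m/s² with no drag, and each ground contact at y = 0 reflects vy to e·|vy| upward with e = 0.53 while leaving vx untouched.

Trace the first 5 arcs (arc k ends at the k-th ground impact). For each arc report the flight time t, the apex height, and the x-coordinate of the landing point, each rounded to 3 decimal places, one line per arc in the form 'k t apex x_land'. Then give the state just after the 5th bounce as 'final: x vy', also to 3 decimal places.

Arc 1: start y=10.100, vy=20.370 → t=4.605, apex=31.270, x_land=45.173, impact vy=-24.757
  bounce: vy ← 0.53·24.757 = 13.121
Arc 2: start y=0.000, vy=13.121 → t=2.678, apex=8.784, x_land=71.442, impact vy=-13.121
  bounce: vy ← 0.53·13.121 = 6.954
Arc 3: start y=0.000, vy=6.954 → t=1.419, apex=2.467, x_land=85.364, impact vy=-6.954
  bounce: vy ← 0.53·6.954 = 3.686
Arc 4: start y=0.000, vy=3.686 → t=0.752, apex=0.693, x_land=92.743, impact vy=-3.686
  bounce: vy ← 0.53·3.686 = 1.953
Arc 5: start y=0.000, vy=1.953 → t=0.399, apex=0.195, x_land=96.654, impact vy=-1.953
  bounce: vy ← 0.53·1.953 = 1.035

1 4.605 31.270 45.173
2 2.678 8.784 71.442
3 1.419 2.467 85.364
4 0.752 0.693 92.743
5 0.399 0.195 96.654
final: 96.654 1.035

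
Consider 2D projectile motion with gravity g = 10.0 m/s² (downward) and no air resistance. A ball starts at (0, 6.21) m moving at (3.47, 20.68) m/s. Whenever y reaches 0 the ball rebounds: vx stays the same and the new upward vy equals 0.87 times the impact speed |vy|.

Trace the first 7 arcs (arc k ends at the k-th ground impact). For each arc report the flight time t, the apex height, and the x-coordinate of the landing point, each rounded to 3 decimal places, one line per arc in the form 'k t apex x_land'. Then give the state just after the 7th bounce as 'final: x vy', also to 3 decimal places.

Arc 1: start y=6.210, vy=20.680 → t=4.417, apex=27.593, x_land=15.328, impact vy=-23.492
  bounce: vy ← 0.87·23.492 = 20.438
Arc 2: start y=0.000, vy=20.438 → t=4.088, apex=20.885, x_land=29.511, impact vy=-20.438
  bounce: vy ← 0.87·20.438 = 17.781
Arc 3: start y=0.000, vy=17.781 → t=3.556, apex=15.808, x_land=41.851, impact vy=-17.781
  bounce: vy ← 0.87·17.781 = 15.469
Arc 4: start y=0.000, vy=15.469 → t=3.094, apex=11.965, x_land=52.587, impact vy=-15.469
  bounce: vy ← 0.87·15.469 = 13.458
Arc 5: start y=0.000, vy=13.458 → t=2.692, apex=9.056, x_land=61.927, impact vy=-13.458
  bounce: vy ← 0.87·13.458 = 11.709
Arc 6: start y=0.000, vy=11.709 → t=2.342, apex=6.855, x_land=70.053, impact vy=-11.709
  bounce: vy ← 0.87·11.709 = 10.187
Arc 7: start y=0.000, vy=10.187 → t=2.037, apex=5.188, x_land=77.123, impact vy=-10.187
  bounce: vy ← 0.87·10.187 = 8.862

1 4.417 27.593 15.328
2 4.088 20.885 29.511
3 3.556 15.808 41.851
4 3.094 11.965 52.587
5 2.692 9.056 61.927
6 2.342 6.855 70.053
7 2.037 5.188 77.123
final: 77.123 8.862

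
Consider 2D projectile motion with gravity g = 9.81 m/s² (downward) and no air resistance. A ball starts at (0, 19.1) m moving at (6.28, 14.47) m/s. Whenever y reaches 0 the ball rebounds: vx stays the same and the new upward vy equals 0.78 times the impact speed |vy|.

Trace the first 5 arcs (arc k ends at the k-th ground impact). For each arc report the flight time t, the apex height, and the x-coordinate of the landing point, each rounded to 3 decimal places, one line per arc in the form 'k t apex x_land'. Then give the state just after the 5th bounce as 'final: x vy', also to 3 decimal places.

Arc 1: start y=19.100, vy=14.470 → t=3.939, apex=29.772, x_land=24.735, impact vy=-24.169
  bounce: vy ← 0.78·24.169 = 18.852
Arc 2: start y=0.000, vy=18.852 → t=3.843, apex=18.113, x_land=48.871, impact vy=-18.852
  bounce: vy ← 0.78·18.852 = 14.704
Arc 3: start y=0.000, vy=14.704 → t=2.998, apex=11.020, x_land=67.697, impact vy=-14.704
  bounce: vy ← 0.78·14.704 = 11.469
Arc 4: start y=0.000, vy=11.469 → t=2.338, apex=6.705, x_land=82.382, impact vy=-11.469
  bounce: vy ← 0.78·11.469 = 8.946
Arc 5: start y=0.000, vy=8.946 → t=1.824, apex=4.079, x_land=93.836, impact vy=-8.946
  bounce: vy ← 0.78·8.946 = 6.978

1 3.939 29.772 24.735
2 3.843 18.113 48.871
3 2.998 11.020 67.697
4 2.338 6.705 82.382
5 1.824 4.079 93.836
final: 93.836 6.978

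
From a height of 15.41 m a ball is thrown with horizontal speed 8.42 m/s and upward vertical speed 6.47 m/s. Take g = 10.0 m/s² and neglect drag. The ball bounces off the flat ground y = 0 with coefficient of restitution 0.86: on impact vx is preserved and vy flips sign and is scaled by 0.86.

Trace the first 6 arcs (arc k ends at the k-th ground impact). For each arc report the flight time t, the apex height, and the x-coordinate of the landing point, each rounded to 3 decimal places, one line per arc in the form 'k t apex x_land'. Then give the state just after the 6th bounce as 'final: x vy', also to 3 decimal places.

1 2.518 17.503 21.201
2 3.218 12.945 48.298
3 2.768 9.574 71.601
4 2.380 7.081 91.641
5 2.047 5.237 108.876
6 1.760 3.873 123.698
final: 123.698 7.569

Arc 1: start y=15.410, vy=6.470 → t=2.518, apex=17.503, x_land=21.201, impact vy=-18.710
  bounce: vy ← 0.86·18.710 = 16.091
Arc 2: start y=0.000, vy=16.091 → t=3.218, apex=12.945, x_land=48.298, impact vy=-16.091
  bounce: vy ← 0.86·16.091 = 13.838
Arc 3: start y=0.000, vy=13.838 → t=2.768, apex=9.574, x_land=71.601, impact vy=-13.838
  bounce: vy ← 0.86·13.838 = 11.901
Arc 4: start y=0.000, vy=11.901 → t=2.380, apex=7.081, x_land=91.641, impact vy=-11.901
  bounce: vy ← 0.86·11.901 = 10.234
Arc 5: start y=0.000, vy=10.234 → t=2.047, apex=5.237, x_land=108.876, impact vy=-10.234
  bounce: vy ← 0.86·10.234 = 8.802
Arc 6: start y=0.000, vy=8.802 → t=1.760, apex=3.873, x_land=123.698, impact vy=-8.802
  bounce: vy ← 0.86·8.802 = 7.569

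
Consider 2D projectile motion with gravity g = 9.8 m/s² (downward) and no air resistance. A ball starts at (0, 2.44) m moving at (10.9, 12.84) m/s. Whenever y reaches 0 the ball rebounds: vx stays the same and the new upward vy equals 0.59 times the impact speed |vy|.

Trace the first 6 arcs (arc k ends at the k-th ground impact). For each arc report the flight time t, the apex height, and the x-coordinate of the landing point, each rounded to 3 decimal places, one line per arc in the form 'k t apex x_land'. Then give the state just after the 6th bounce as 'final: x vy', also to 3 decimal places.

1 2.798 10.852 30.502
2 1.756 3.777 49.643
3 1.036 1.315 60.936
4 0.611 0.458 67.598
5 0.361 0.159 71.530
6 0.213 0.055 73.849
final: 73.849 0.615

Arc 1: start y=2.440, vy=12.840 → t=2.798, apex=10.852, x_land=30.502, impact vy=-14.584
  bounce: vy ← 0.59·14.584 = 8.604
Arc 2: start y=0.000, vy=8.604 → t=1.756, apex=3.777, x_land=49.643, impact vy=-8.604
  bounce: vy ← 0.59·8.604 = 5.077
Arc 3: start y=0.000, vy=5.077 → t=1.036, apex=1.315, x_land=60.936, impact vy=-5.077
  bounce: vy ← 0.59·5.077 = 2.995
Arc 4: start y=0.000, vy=2.995 → t=0.611, apex=0.458, x_land=67.598, impact vy=-2.995
  bounce: vy ← 0.59·2.995 = 1.767
Arc 5: start y=0.000, vy=1.767 → t=0.361, apex=0.159, x_land=71.530, impact vy=-1.767
  bounce: vy ← 0.59·1.767 = 1.043
Arc 6: start y=0.000, vy=1.043 → t=0.213, apex=0.055, x_land=73.849, impact vy=-1.043
  bounce: vy ← 0.59·1.043 = 0.615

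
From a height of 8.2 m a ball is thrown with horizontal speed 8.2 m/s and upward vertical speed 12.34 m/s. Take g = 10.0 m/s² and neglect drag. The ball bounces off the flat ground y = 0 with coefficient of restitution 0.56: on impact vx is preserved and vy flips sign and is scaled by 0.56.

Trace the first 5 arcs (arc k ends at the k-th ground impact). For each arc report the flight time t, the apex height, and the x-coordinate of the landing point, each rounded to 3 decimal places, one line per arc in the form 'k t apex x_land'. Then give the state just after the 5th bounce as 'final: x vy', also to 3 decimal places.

Arc 1: start y=8.200, vy=12.340 → t=3.012, apex=15.814, x_land=24.702, impact vy=-17.784
  bounce: vy ← 0.56·17.784 = 9.959
Arc 2: start y=0.000, vy=9.959 → t=1.992, apex=4.959, x_land=41.035, impact vy=-9.959
  bounce: vy ← 0.56·9.959 = 5.577
Arc 3: start y=0.000, vy=5.577 → t=1.115, apex=1.555, x_land=50.181, impact vy=-5.577
  bounce: vy ← 0.56·5.577 = 3.123
Arc 4: start y=0.000, vy=3.123 → t=0.625, apex=0.488, x_land=55.303, impact vy=-3.123
  bounce: vy ← 0.56·3.123 = 1.749
Arc 5: start y=0.000, vy=1.749 → t=0.350, apex=0.153, x_land=58.172, impact vy=-1.749
  bounce: vy ← 0.56·1.749 = 0.979

1 3.012 15.814 24.702
2 1.992 4.959 41.035
3 1.115 1.555 50.181
4 0.625 0.488 55.303
5 0.350 0.153 58.172
final: 58.172 0.979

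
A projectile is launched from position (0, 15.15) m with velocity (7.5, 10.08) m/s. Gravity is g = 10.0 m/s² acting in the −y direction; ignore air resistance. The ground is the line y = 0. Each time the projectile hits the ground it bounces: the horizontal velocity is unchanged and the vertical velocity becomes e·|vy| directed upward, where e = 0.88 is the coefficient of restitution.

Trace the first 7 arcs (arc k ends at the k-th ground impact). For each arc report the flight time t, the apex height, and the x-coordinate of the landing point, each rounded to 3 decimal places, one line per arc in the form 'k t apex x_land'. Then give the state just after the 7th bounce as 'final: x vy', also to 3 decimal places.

1 3.019 20.230 22.646
2 3.540 15.666 49.198
3 3.115 12.132 72.563
4 2.742 9.395 93.125
5 2.413 7.276 111.219
6 2.123 5.634 127.142
7 1.868 4.363 141.154
final: 141.154 8.220

Arc 1: start y=15.150, vy=10.080 → t=3.019, apex=20.230, x_land=22.646, impact vy=-20.115
  bounce: vy ← 0.88·20.115 = 17.701
Arc 2: start y=0.000, vy=17.701 → t=3.540, apex=15.666, x_land=49.198, impact vy=-17.701
  bounce: vy ← 0.88·17.701 = 15.577
Arc 3: start y=0.000, vy=15.577 → t=3.115, apex=12.132, x_land=72.563, impact vy=-15.577
  bounce: vy ← 0.88·15.577 = 13.708
Arc 4: start y=0.000, vy=13.708 → t=2.742, apex=9.395, x_land=93.125, impact vy=-13.708
  bounce: vy ← 0.88·13.708 = 12.063
Arc 5: start y=0.000, vy=12.063 → t=2.413, apex=7.276, x_land=111.219, impact vy=-12.063
  bounce: vy ← 0.88·12.063 = 10.615
Arc 6: start y=0.000, vy=10.615 → t=2.123, apex=5.634, x_land=127.142, impact vy=-10.615
  bounce: vy ← 0.88·10.615 = 9.341
Arc 7: start y=0.000, vy=9.341 → t=1.868, apex=4.363, x_land=141.154, impact vy=-9.341
  bounce: vy ← 0.88·9.341 = 8.220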